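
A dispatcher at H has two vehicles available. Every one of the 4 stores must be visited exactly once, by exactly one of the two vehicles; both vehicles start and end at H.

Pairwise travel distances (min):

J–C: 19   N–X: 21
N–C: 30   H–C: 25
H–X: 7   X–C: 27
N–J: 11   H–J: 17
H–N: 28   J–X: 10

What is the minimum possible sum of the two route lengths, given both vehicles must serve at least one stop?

Minimum combined distance: 97 min.

Try each way of splitting the stops between the two vehicles (each non-empty) and, for each split, find the best tour for each vehicle:
  {N} + {J, X, C}: 56 + 61 = 117
  {J} + {N, X, C}: 34 + 83 = 117
  {N, J} + {X, C}: 56 + 59 = 115
  {X} + {N, J, C}: 14 + 83 = 97
  {N, X} + {J, C}: 56 + 61 = 117
  {J, X} + {N, C}: 34 + 83 = 117
  … (7 splits in total)
Best: vehicle 1 H → X → H = 14; vehicle 2 H → N → J → C → H = 83; combined 97.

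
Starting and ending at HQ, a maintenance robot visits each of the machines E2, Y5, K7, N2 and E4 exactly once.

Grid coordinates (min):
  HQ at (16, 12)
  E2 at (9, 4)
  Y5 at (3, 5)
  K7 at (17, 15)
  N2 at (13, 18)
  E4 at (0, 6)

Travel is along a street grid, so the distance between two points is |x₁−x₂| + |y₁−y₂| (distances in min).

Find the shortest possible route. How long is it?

HQ - E2 - Y5 - K7 - N2 - E4 - HQ: 15+7+24+7+25+22 = 100
HQ - E2 - Y5 - K7 - E4 - N2 - HQ: 15+7+24+26+25+9 = 106
HQ - E2 - Y5 - N2 - K7 - E4 - HQ: 15+7+23+7+26+22 = 100
HQ - E2 - Y5 - N2 - E4 - K7 - HQ: 15+7+23+25+26+4 = 100
HQ - E2 - Y5 - E4 - K7 - N2 - HQ: 15+7+4+26+7+9 = 68
HQ - E2 - Y5 - E4 - N2 - K7 - HQ: 15+7+4+25+7+4 = 62
HQ - E2 - K7 - Y5 - N2 - E4 - HQ: 15+19+24+23+25+22 = 128
HQ - E2 - K7 - Y5 - E4 - N2 - HQ: 15+19+24+4+25+9 = 96
HQ - E2 - K7 - N2 - Y5 - E4 - HQ: 15+19+7+23+4+22 = 90
HQ - E2 - K7 - N2 - E4 - Y5 - HQ: 15+19+7+25+4+20 = 90
HQ - E2 - K7 - E4 - Y5 - N2 - HQ: 15+19+26+4+23+9 = 96
HQ - E2 - K7 - E4 - N2 - Y5 - HQ: 15+19+26+25+23+20 = 128
HQ - E2 - N2 - Y5 - K7 - E4 - HQ: 15+18+23+24+26+22 = 128
HQ - E2 - N2 - Y5 - E4 - K7 - HQ: 15+18+23+4+26+4 = 90
… (46 more)
The minimum is 62.
One optimal route: HQ → E2 → Y5 → E4 → N2 → K7 → HQ (or its reverse).

Shortest round trip = 62 min.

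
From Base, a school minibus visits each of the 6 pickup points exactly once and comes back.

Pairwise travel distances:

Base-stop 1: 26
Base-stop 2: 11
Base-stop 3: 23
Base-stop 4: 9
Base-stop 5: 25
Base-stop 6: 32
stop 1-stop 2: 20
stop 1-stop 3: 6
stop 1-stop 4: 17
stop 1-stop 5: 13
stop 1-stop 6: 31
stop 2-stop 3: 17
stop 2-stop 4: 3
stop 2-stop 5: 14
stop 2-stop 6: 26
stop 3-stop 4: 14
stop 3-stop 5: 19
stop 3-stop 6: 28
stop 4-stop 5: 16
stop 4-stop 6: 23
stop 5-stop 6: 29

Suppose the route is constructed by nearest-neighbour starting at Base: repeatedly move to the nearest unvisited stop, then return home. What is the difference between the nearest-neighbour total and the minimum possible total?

Base: stop 4=9, stop 2=11, stop 3=23, stop 5=25, stop 1=26, stop 6=32 ⇒ stop 4
stop 4: stop 2=3, stop 3=14, stop 5=16, stop 1=17, stop 6=23 ⇒ stop 2
stop 2: stop 5=14, stop 3=17, stop 1=20, stop 6=26 ⇒ stop 5
stop 5: stop 1=13, stop 3=19, stop 6=29 ⇒ stop 1
stop 1: stop 3=6, stop 6=31 ⇒ stop 3
stop 3: stop 6=28 ⇒ stop 6
NN route Base → stop 4 → stop 2 → stop 5 → stop 1 → stop 3 → stop 6 → Base costs 105.
Optimal: Base → stop 2 → stop 5 → stop 1 → stop 3 → stop 6 → stop 4 → Base costs 104 (by enumerating all 360 distinct tours).
Excess = 105 − 104 = 1.

1 longer than the optimal tour.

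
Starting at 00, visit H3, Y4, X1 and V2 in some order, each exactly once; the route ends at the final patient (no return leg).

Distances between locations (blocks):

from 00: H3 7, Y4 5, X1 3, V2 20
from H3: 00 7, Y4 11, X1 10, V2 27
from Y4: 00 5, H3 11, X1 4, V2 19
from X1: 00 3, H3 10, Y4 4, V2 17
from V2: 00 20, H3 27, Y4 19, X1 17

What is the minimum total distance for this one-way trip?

Minimum one-way distance = 39 blocks.

There are 4! = 24 possible orderings.
00→H3→Y4→X1→V2: 7+11+4+17 = 39
00→H3→Y4→V2→X1: 7+11+19+17 = 54
00→H3→X1→Y4→V2: 7+10+4+19 = 40
00→H3→X1→V2→Y4: 7+10+17+19 = 53
00→H3→V2→Y4→X1: 7+27+19+4 = 57
00→H3→V2→X1→Y4: 7+27+17+4 = 55
00→Y4→H3→X1→V2: 5+11+10+17 = 43
00→Y4→H3→V2→X1: 5+11+27+17 = 60
00→Y4→X1→H3→V2: 5+4+10+27 = 46
00→Y4→X1→V2→H3: 5+4+17+27 = 53
00→Y4→V2→H3→X1: 5+19+27+10 = 61
00→Y4→V2→X1→H3: 5+19+17+10 = 51
00→X1→H3→Y4→V2: 3+10+11+19 = 43
00→X1→H3→V2→Y4: 3+10+27+19 = 59
… (10 more)
The minimum is 39.
One shortest path: 00 → H3 → Y4 → X1 → V2.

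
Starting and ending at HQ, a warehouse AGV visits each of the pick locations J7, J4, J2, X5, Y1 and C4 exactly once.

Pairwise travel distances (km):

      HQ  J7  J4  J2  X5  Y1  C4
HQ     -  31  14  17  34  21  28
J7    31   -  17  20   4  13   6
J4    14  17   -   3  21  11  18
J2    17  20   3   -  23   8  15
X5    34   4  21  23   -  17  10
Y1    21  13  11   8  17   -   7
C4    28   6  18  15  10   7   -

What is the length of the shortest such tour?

There are 360 distinct closed tours to check (reversals are equivalent).
HQ → J7 → J4 → J2 → X5 → Y1 → C4 → HQ: 31+17+3+23+17+7+28 = 126
HQ → J7 → J4 → J2 → X5 → C4 → Y1 → HQ: 31+17+3+23+10+7+21 = 112
HQ → J7 → J4 → J2 → Y1 → X5 → C4 → HQ: 31+17+3+8+17+10+28 = 114
HQ → J7 → J4 → J2 → Y1 → C4 → X5 → HQ: 31+17+3+8+7+10+34 = 110
HQ → J7 → J4 → J2 → C4 → X5 → Y1 → HQ: 31+17+3+15+10+17+21 = 114
HQ → J7 → J4 → J2 → C4 → Y1 → X5 → HQ: 31+17+3+15+7+17+34 = 124
HQ → J7 → J4 → X5 → J2 → Y1 → C4 → HQ: 31+17+21+23+8+7+28 = 135
HQ → J7 → J4 → X5 → J2 → C4 → Y1 → HQ: 31+17+21+23+15+7+21 = 135
… (352 more)
HQ → J4 → J2 → Y1 → C4 → J7 → X5 → HQ: 14+3+8+7+6+4+34 = 76  ← best
The minimum is 76.
One optimal route: HQ → J4 → J2 → Y1 → C4 → J7 → X5 → HQ (or its reverse).

Minimum total distance: 76 km.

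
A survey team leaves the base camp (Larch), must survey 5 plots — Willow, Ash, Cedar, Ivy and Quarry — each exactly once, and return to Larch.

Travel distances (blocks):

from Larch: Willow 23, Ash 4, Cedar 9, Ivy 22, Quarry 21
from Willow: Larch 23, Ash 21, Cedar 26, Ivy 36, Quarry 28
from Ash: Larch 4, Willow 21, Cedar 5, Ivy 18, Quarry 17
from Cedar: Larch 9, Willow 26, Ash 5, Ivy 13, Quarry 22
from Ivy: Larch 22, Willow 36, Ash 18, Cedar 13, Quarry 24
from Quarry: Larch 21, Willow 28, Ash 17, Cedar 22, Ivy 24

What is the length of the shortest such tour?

Larch→Willow→Ash→Cedar→Ivy→Quarry→Larch: 23+21+5+13+24+21 = 107
Larch→Willow→Ash→Cedar→Quarry→Ivy→Larch: 23+21+5+22+24+22 = 117
Larch→Willow→Ash→Ivy→Cedar→Quarry→Larch: 23+21+18+13+22+21 = 118
Larch→Willow→Ash→Ivy→Quarry→Cedar→Larch: 23+21+18+24+22+9 = 117
Larch→Willow→Ash→Quarry→Cedar→Ivy→Larch: 23+21+17+22+13+22 = 118
Larch→Willow→Ash→Quarry→Ivy→Cedar→Larch: 23+21+17+24+13+9 = 107
Larch→Willow→Cedar→Ash→Ivy→Quarry→Larch: 23+26+5+18+24+21 = 117
Larch→Willow→Cedar→Ash→Quarry→Ivy→Larch: 23+26+5+17+24+22 = 117
Larch→Willow→Cedar→Ivy→Ash→Quarry→Larch: 23+26+13+18+17+21 = 118
Larch→Willow→Cedar→Ivy→Quarry→Ash→Larch: 23+26+13+24+17+4 = 107
Larch→Willow→Cedar→Quarry→Ash→Ivy→Larch: 23+26+22+17+18+22 = 128
Larch→Willow→Cedar→Quarry→Ivy→Ash→Larch: 23+26+22+24+18+4 = 117
Larch→Willow→Ivy→Ash→Cedar→Quarry→Larch: 23+36+18+5+22+21 = 125
Larch→Willow→Ivy→Ash→Quarry→Cedar→Larch: 23+36+18+17+22+9 = 125
… (46 more)
Larch→Willow→Quarry→Ivy→Cedar→Ash→Larch: 23+28+24+13+5+4 = 97  ← best
The minimum is 97.
One optimal route: Larch → Willow → Quarry → Ivy → Cedar → Ash → Larch (or its reverse).

Shortest round trip = 97 blocks.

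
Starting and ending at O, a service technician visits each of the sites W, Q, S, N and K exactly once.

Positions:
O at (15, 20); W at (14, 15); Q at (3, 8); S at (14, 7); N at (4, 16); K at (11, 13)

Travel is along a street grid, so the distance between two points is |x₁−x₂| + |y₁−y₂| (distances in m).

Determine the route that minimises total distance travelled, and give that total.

56 m — the shortest possible round trip.

There are 60 distinct closed tours to check (reversals are equivalent).
O-W-Q-S-N-K-O: 6+18+12+19+10+11 = 76
O-W-Q-S-K-N-O: 6+18+12+9+10+15 = 70
O-W-Q-N-S-K-O: 6+18+9+19+9+11 = 72
O-W-Q-N-K-S-O: 6+18+9+10+9+14 = 66
O-W-Q-K-S-N-O: 6+18+13+9+19+15 = 80
O-W-Q-K-N-S-O: 6+18+13+10+19+14 = 80
O-W-S-Q-N-K-O: 6+8+12+9+10+11 = 56
O-W-S-Q-K-N-O: 6+8+12+13+10+15 = 64
O-W-S-N-Q-K-O: 6+8+19+9+13+11 = 66
O-W-S-N-K-Q-O: 6+8+19+10+13+24 = 80
O-W-S-K-Q-N-O: 6+8+9+13+9+15 = 60
O-W-S-K-N-Q-O: 6+8+9+10+9+24 = 66
O-W-N-Q-S-K-O: 6+11+9+12+9+11 = 58
O-W-N-Q-K-S-O: 6+11+9+13+9+14 = 62
… (46 more)
The minimum is 56.
One optimal route: O → W → S → Q → N → K → O (or its reverse).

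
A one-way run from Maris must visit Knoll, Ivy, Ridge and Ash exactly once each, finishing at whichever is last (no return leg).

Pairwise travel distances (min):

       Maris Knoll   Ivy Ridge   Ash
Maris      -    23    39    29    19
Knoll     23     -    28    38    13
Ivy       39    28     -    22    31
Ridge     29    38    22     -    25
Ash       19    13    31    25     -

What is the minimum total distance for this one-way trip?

There are 4! = 24 possible orderings.
Maris→Knoll→Ivy→Ridge→Ash: 23+28+22+25 = 98
Maris→Knoll→Ivy→Ash→Ridge: 23+28+31+25 = 107
Maris→Knoll→Ridge→Ivy→Ash: 23+38+22+31 = 114
Maris→Knoll→Ridge→Ash→Ivy: 23+38+25+31 = 117
Maris→Knoll→Ash→Ivy→Ridge: 23+13+31+22 = 89
Maris→Knoll→Ash→Ridge→Ivy: 23+13+25+22 = 83
Maris→Ivy→Knoll→Ridge→Ash: 39+28+38+25 = 130
Maris→Ivy→Knoll→Ash→Ridge: 39+28+13+25 = 105
Maris→Ivy→Ridge→Knoll→Ash: 39+22+38+13 = 112
Maris→Ivy→Ridge→Ash→Knoll: 39+22+25+13 = 99
Maris→Ivy→Ash→Knoll→Ridge: 39+31+13+38 = 121
Maris→Ivy→Ash→Ridge→Knoll: 39+31+25+38 = 133
Maris→Ridge→Knoll→Ivy→Ash: 29+38+28+31 = 126
Maris→Ridge→Knoll→Ash→Ivy: 29+38+13+31 = 111
… (10 more)
Maris→Ash→Knoll→Ivy→Ridge: 19+13+28+22 = 82  ← best
The minimum is 82.
One shortest path: Maris → Ash → Knoll → Ivy → Ridge.

82 min — the minimum one-way total.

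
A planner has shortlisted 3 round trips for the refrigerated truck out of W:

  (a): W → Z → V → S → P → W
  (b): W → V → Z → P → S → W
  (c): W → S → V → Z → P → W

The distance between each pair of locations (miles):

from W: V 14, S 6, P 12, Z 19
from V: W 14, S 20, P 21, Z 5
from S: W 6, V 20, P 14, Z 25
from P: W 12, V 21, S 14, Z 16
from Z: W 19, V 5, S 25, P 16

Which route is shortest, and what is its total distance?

Shortest is (b), total 55 miles.

(a): 19 + 5 + 20 + 14 + 12 = 70
(b): 14 + 5 + 16 + 14 + 6 = 55
(c): 6 + 20 + 5 + 16 + 12 = 59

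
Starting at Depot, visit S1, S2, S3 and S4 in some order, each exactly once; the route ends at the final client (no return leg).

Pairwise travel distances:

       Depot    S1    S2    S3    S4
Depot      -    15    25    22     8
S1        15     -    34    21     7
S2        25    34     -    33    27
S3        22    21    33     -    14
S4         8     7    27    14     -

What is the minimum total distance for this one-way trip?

Minimum one-way distance = 69.

There are 4! = 24 possible orderings.
Depot - S1 - S2 - S3 - S4: 15+34+33+14 = 96
Depot - S1 - S2 - S4 - S3: 15+34+27+14 = 90
Depot - S1 - S3 - S2 - S4: 15+21+33+27 = 96
Depot - S1 - S3 - S4 - S2: 15+21+14+27 = 77
Depot - S1 - S4 - S2 - S3: 15+7+27+33 = 82
Depot - S1 - S4 - S3 - S2: 15+7+14+33 = 69
Depot - S2 - S1 - S3 - S4: 25+34+21+14 = 94
Depot - S2 - S1 - S4 - S3: 25+34+7+14 = 80
Depot - S2 - S3 - S1 - S4: 25+33+21+7 = 86
Depot - S2 - S3 - S4 - S1: 25+33+14+7 = 79
Depot - S2 - S4 - S1 - S3: 25+27+7+21 = 80
Depot - S2 - S4 - S3 - S1: 25+27+14+21 = 87
Depot - S3 - S1 - S2 - S4: 22+21+34+27 = 104
Depot - S3 - S1 - S4 - S2: 22+21+7+27 = 77
… (10 more)
The minimum is 69.
One shortest path: Depot → S1 → S4 → S3 → S2.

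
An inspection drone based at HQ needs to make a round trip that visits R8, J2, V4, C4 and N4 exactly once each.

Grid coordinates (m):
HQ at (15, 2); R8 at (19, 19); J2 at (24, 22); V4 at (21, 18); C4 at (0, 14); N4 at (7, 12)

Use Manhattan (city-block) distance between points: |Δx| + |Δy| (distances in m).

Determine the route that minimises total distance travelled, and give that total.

Shortest round trip = 88 m.

HQ-R8-J2-V4-C4-N4-HQ: 21+8+7+25+9+18 = 88
HQ-R8-J2-V4-N4-C4-HQ: 21+8+7+20+9+27 = 92
HQ-R8-J2-C4-V4-N4-HQ: 21+8+32+25+20+18 = 124
HQ-R8-J2-C4-N4-V4-HQ: 21+8+32+9+20+22 = 112
HQ-R8-J2-N4-V4-C4-HQ: 21+8+27+20+25+27 = 128
HQ-R8-J2-N4-C4-V4-HQ: 21+8+27+9+25+22 = 112
HQ-R8-V4-J2-C4-N4-HQ: 21+3+7+32+9+18 = 90
HQ-R8-V4-J2-N4-C4-HQ: 21+3+7+27+9+27 = 94
HQ-R8-V4-C4-J2-N4-HQ: 21+3+25+32+27+18 = 126
HQ-R8-V4-C4-N4-J2-HQ: 21+3+25+9+27+29 = 114
HQ-R8-V4-N4-J2-C4-HQ: 21+3+20+27+32+27 = 130
HQ-R8-V4-N4-C4-J2-HQ: 21+3+20+9+32+29 = 114
HQ-R8-C4-J2-V4-N4-HQ: 21+24+32+7+20+18 = 122
HQ-R8-C4-J2-N4-V4-HQ: 21+24+32+27+20+22 = 146
… (46 more)
The minimum is 88.
One optimal route: HQ → R8 → J2 → V4 → C4 → N4 → HQ (or its reverse).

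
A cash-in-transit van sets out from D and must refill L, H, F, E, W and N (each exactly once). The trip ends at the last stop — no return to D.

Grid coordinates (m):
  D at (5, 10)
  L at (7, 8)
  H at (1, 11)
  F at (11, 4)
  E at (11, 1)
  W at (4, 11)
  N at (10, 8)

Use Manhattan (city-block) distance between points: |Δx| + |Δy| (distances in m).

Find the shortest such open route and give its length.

25 m — the minimum one-way total.

There are 6! = 720 possible orderings.
D → L → H → F → E → W → N: 4+9+17+3+17+9 = 59
D → L → H → F → E → N → W: 4+9+17+3+8+9 = 50
D → L → H → F → W → E → N: 4+9+17+14+17+8 = 69
D → L → H → F → W → N → E: 4+9+17+14+9+8 = 61
D → L → H → F → N → E → W: 4+9+17+5+8+17 = 60
D → L → H → F → N → W → E: 4+9+17+5+9+17 = 61
D → L → H → E → F → W → N: 4+9+20+3+14+9 = 59
D → L → H → E → F → N → W: 4+9+20+3+5+9 = 50
… (712 more)
D → H → W → L → N → F → E: 5+3+6+3+5+3 = 25  ← best
The minimum is 25.
One shortest path: D → H → W → L → N → F → E.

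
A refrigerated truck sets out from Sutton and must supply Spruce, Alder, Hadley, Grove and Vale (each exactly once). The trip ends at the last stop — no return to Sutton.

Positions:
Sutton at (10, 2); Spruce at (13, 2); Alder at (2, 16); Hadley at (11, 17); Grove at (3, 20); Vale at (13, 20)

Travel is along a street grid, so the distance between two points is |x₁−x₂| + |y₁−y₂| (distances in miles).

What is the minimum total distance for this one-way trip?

There are 5! = 120 possible orderings.
Sutton - Spruce - Alder - Hadley - Grove - Vale: 3+25+10+11+10 = 59
Sutton - Spruce - Alder - Hadley - Vale - Grove: 3+25+10+5+10 = 53
Sutton - Spruce - Alder - Grove - Hadley - Vale: 3+25+5+11+5 = 49
Sutton - Spruce - Alder - Grove - Vale - Hadley: 3+25+5+10+5 = 48
Sutton - Spruce - Alder - Vale - Hadley - Grove: 3+25+15+5+11 = 59
Sutton - Spruce - Alder - Vale - Grove - Hadley: 3+25+15+10+11 = 64
Sutton - Spruce - Hadley - Alder - Grove - Vale: 3+17+10+5+10 = 45
Sutton - Spruce - Hadley - Alder - Vale - Grove: 3+17+10+15+10 = 55
Sutton - Spruce - Hadley - Grove - Alder - Vale: 3+17+11+5+15 = 51
Sutton - Spruce - Hadley - Grove - Vale - Alder: 3+17+11+10+15 = 56
Sutton - Spruce - Hadley - Vale - Alder - Grove: 3+17+5+15+5 = 45
Sutton - Spruce - Hadley - Vale - Grove - Alder: 3+17+5+10+5 = 40
Sutton - Spruce - Grove - Alder - Hadley - Vale: 3+28+5+10+5 = 51
Sutton - Spruce - Grove - Alder - Vale - Hadley: 3+28+5+15+5 = 56
… (106 more)
The minimum is 40.
One shortest path: Sutton → Spruce → Hadley → Vale → Grove → Alder.

Minimum one-way distance = 40 miles.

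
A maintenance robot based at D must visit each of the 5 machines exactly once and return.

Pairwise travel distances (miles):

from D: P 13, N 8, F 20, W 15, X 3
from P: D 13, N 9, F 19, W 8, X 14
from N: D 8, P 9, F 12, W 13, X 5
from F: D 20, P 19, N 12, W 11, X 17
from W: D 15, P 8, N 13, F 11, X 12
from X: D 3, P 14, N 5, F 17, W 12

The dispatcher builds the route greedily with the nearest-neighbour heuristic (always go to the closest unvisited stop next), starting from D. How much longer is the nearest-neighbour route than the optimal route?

D: X=3, N=8, P=13, W=15, F=20 ⇒ X
X: N=5, W=12, P=14, F=17 ⇒ N
N: P=9, F=12, W=13 ⇒ P
P: W=8, F=19 ⇒ W
W: F=11 ⇒ F
NN route D → X → N → P → W → F → D costs 56.
Optimal: D → P → W → F → N → X → D costs 52 (by enumerating all 60 distinct tours).
Excess = 56 − 52 = 4.

4 miles longer than the optimal tour.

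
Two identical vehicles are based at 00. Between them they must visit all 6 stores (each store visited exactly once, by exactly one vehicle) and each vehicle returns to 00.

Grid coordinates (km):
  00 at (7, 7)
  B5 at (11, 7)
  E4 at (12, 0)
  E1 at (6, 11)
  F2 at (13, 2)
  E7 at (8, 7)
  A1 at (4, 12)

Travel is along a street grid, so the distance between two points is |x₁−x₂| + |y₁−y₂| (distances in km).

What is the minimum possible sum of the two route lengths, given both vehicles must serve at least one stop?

There are 2^5 − 1 = 31 ways to divide the 6 stops into two non-empty groups. For each, the best each vehicle can do is its own shortest tour through its group:
  {B5} + {E4, E1, F2, E7, A1}: 8 + 42 = 50
  {E4} + {B5, E1, F2, E7, A1}: 24 + 38 = 62
  {B5, E4} + {E1, F2, E7, A1}: 24 + 38 = 62
  {E1} + {B5, E4, F2, E7, A1}: 10 + 42 = 52
  {B5, E1} + {E4, F2, E7, A1}: 18 + 42 = 60
  {E4, E1} + {B5, F2, E7, A1}: 34 + 38 = 72
  … (31 splits in total)
  {B5, E4, F2, E7} + {E1, A1}: 26 + 16 = 42  ← best
Best: vehicle 1 00 → B5 → E4 → F2 → E7 → 00 = 26; vehicle 2 00 → E1 → A1 → 00 = 16; combined 42.

42 km — the smallest possible combined total.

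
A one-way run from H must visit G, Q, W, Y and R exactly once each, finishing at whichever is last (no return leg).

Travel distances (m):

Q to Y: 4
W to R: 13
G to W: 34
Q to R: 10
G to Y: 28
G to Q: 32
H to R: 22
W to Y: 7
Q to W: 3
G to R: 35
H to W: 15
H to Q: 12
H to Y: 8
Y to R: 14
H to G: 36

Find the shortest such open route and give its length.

There are 5! = 120 possible orderings.
H → G → Q → W → Y → R: 36+32+3+7+14 = 92
H → G → Q → W → R → Y: 36+32+3+13+14 = 98
H → G → Q → Y → W → R: 36+32+4+7+13 = 92
H → G → Q → Y → R → W: 36+32+4+14+13 = 99
H → G → Q → R → W → Y: 36+32+10+13+7 = 98
H → G → Q → R → Y → W: 36+32+10+14+7 = 99
H → G → W → Q → Y → R: 36+34+3+4+14 = 91
H → G → W → Q → R → Y: 36+34+3+10+14 = 97
H → G → W → Y → Q → R: 36+34+7+4+10 = 91
H → G → W → Y → R → Q: 36+34+7+14+10 = 101
H → G → W → R → Q → Y: 36+34+13+10+4 = 97
H → G → W → R → Y → Q: 36+34+13+14+4 = 101
H → G → Y → Q → W → R: 36+28+4+3+13 = 84
H → G → Y → Q → R → W: 36+28+4+10+13 = 91
… (106 more)
H → Y → Q → W → R → G: 8+4+3+13+35 = 63  ← best
The minimum is 63.
One shortest path: H → Y → Q → W → R → G.

Shortest open route: 63 m.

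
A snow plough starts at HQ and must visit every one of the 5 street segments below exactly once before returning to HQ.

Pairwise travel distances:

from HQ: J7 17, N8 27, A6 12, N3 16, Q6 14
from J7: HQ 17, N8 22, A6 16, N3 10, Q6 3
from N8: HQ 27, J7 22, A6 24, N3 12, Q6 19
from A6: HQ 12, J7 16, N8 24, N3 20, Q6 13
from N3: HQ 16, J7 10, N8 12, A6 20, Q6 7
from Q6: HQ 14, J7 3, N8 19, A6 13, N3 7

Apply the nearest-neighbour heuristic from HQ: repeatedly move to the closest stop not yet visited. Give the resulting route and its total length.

From HQ: distances to unvisited — A6=12, Q6=14, N3=16, J7=17, N8=27. Nearest is A6 (12).
From A6: distances to unvisited — Q6=13, J7=16, N3=20, N8=24. Nearest is Q6 (13).
From Q6: distances to unvisited — J7=3, N3=7, N8=19. Nearest is J7 (3).
From J7: distances to unvisited — N3=10, N8=22. Nearest is N3 (10).
From N3: distances to unvisited — N8=12. Nearest is N8 (12).
Return N8→HQ: 27.
Total = 12 + 13 + 3 + 10 + 12 + 27 = 77.

77 along HQ → A6 → Q6 → J7 → N3 → N8 → HQ.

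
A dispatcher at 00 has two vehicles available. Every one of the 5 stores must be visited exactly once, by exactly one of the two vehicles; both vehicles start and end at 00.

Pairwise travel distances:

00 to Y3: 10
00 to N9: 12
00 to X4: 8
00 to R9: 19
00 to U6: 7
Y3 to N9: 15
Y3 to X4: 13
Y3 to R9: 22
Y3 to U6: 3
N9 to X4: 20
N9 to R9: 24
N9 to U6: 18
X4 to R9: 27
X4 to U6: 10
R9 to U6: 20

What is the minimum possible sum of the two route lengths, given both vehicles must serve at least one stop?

Check every non-empty split of the stops between the two vehicles; for each half take its own optimal tour:
  {Y3} + {N9, X4, R9, U6}: 20 + 74 = 94
  {N9} + {Y3, X4, R9, U6}: 24 + 62 = 86
  {Y3, N9} + {X4, R9, U6}: 37 + 57 = 94
  {X4} + {Y3, N9, R9, U6}: 16 + 68 = 84
  {Y3, X4} + {N9, R9, U6}: 31 + 63 = 94
  {N9, X4} + {Y3, R9, U6}: 40 + 51 = 91
  … (15 splits in total)
Best: vehicle 1 00 → X4 → 00 = 16; vehicle 2 00 → N9 → R9 → Y3 → U6 → 00 = 68; combined 84.

Minimum combined distance: 84.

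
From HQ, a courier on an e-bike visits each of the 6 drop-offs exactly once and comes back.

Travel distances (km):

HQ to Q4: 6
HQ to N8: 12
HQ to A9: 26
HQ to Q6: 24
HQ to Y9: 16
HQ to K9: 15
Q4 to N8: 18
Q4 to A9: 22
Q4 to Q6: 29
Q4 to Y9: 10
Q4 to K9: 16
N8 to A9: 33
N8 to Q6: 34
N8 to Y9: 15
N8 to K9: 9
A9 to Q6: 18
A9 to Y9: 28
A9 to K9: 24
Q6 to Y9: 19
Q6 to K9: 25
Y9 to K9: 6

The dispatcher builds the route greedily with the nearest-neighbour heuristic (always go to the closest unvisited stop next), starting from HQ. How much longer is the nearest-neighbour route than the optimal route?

HQ: Q4=6, N8=12, K9=15, Y9=16, Q6=24, A9=26 ⇒ Q4
Q4: Y9=10, K9=16, N8=18, A9=22, Q6=29 ⇒ Y9
Y9: K9=6, N8=15, Q6=19, A9=28 ⇒ K9
K9: N8=9, A9=24, Q6=25 ⇒ N8
N8: A9=33, Q6=34 ⇒ A9
A9: Q6=18 ⇒ Q6
NN route HQ → Q4 → Y9 → K9 → N8 → A9 → Q6 → HQ costs 106.
Optimal: HQ → Q4 → A9 → Q6 → Y9 → K9 → N8 → HQ costs 92 (by enumerating all 360 distinct tours).
Excess = 106 − 92 = 14.

The nearest-neighbour route is 14 km longer than optimal.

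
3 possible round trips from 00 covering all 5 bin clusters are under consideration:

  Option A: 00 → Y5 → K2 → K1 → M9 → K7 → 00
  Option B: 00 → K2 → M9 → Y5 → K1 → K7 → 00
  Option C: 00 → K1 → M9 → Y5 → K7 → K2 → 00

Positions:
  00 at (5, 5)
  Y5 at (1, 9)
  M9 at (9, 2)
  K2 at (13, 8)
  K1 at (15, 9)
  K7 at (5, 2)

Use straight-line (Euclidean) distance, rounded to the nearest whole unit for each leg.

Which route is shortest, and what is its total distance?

Option A: 6 + 12 + 2 + 9 + 4 + 3 = 36
Option B: 9 + 7 + 11 + 14 + 12 + 3 = 56
Option C: 11 + 9 + 11 + 8 + 10 + 9 = 58

Shortest is Option A, total 36.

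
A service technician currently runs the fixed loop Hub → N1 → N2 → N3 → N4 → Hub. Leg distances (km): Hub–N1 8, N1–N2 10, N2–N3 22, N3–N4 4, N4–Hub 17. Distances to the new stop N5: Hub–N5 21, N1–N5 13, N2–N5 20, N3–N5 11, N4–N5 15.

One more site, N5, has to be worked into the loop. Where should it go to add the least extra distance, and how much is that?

Insertion cost between consecutive stops i–j is d(i,N5) + d(N5,j) − d(i,j):
  between Hub and N1: 21 + 13 − 8 = 26
  between N1 and N2: 13 + 20 − 10 = 23
  between N2 and N3: 20 + 11 − 22 = 9
  between N3 and N4: 11 + 15 − 4 = 22
  between N4 and Hub: 15 + 21 − 17 = 19
Cheapest insertion is between N2 and N3, adding 9.
New total = 61 + 9 = 70.

Adding 9 km by placing N5 on the N2–N3 leg.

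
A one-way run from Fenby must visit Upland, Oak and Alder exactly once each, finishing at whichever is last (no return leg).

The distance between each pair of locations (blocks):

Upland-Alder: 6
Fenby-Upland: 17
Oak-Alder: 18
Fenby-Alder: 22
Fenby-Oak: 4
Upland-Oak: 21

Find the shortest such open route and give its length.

There are 3! = 6 possible orderings.
Fenby - Upland - Oak - Alder: 17+21+18 = 56
Fenby - Upland - Alder - Oak: 17+6+18 = 41
Fenby - Oak - Upland - Alder: 4+21+6 = 31
Fenby - Oak - Alder - Upland: 4+18+6 = 28
Fenby - Alder - Upland - Oak: 22+6+21 = 49
Fenby - Alder - Oak - Upland: 22+18+21 = 61
The minimum is 28.
One shortest path: Fenby → Oak → Alder → Upland.

Minimum one-way distance = 28 blocks.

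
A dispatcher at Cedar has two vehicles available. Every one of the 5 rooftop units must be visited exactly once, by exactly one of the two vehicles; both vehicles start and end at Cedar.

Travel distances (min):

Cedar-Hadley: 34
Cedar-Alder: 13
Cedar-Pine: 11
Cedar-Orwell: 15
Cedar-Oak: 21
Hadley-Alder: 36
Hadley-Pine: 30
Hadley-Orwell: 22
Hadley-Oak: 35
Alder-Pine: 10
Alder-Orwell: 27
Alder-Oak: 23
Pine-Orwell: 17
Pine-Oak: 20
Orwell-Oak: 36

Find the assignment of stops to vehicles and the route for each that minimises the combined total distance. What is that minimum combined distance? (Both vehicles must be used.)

There are 2^4 − 1 = 15 ways to divide the 5 stops into two non-empty groups. For each, the best each vehicle can do is its own shortest tour through its group:
  {Hadley} + {Alder, Pine, Orwell, Oak}: 68 + 86 = 154
  {Alder} + {Hadley, Pine, Orwell, Oak}: 26 + 103 = 129
  {Hadley, Alder} + {Pine, Orwell, Oak}: 83 + 73 = 156
  {Pine} + {Hadley, Alder, Orwell, Oak}: 22 + 108 = 130
  {Hadley, Pine} + {Alder, Orwell, Oak}: 75 + 86 = 161
  {Alder, Pine} + {Hadley, Orwell, Oak}: 34 + 93 = 127
  … (15 splits in total)
Best: vehicle 1 Cedar → Alder → Pine → Cedar = 34; vehicle 2 Cedar → Orwell → Hadley → Oak → Cedar = 93; combined 127.

Minimum combined distance: 127 min.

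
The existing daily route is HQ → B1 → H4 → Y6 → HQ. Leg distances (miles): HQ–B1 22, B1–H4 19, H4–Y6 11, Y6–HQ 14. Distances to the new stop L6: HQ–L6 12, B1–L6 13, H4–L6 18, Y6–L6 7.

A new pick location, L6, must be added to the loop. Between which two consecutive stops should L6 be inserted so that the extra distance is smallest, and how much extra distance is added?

Insertion cost between consecutive stops i–j is d(i,L6) + d(L6,j) − d(i,j):
  between HQ and B1: 12 + 13 − 22 = 3
  between B1 and H4: 13 + 18 − 19 = 12
  between H4 and Y6: 18 + 7 − 11 = 14
  between Y6 and HQ: 7 + 12 − 14 = 5
Cheapest insertion is between HQ and B1, adding 3.
New total = 66 + 3 = 69.

+3 miles — insert L6 between HQ and B1.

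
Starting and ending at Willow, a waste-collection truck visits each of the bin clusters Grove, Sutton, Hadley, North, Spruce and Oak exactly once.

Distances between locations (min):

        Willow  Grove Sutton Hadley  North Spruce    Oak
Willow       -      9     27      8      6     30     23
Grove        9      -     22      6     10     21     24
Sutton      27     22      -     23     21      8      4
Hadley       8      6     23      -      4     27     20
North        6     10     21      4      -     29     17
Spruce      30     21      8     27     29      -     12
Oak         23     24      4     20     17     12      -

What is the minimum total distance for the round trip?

Minimum total distance: 70 min.

Willow→Grove→Sutton→Hadley→North→Spruce→Oak→Willow: 9+22+23+4+29+12+23 = 122
Willow→Grove→Sutton→Hadley→North→Oak→Spruce→Willow: 9+22+23+4+17+12+30 = 117
Willow→Grove→Sutton→Hadley→Spruce→North→Oak→Willow: 9+22+23+27+29+17+23 = 150
Willow→Grove→Sutton→Hadley→Spruce→Oak→North→Willow: 9+22+23+27+12+17+6 = 116
Willow→Grove→Sutton→Hadley→Oak→North→Spruce→Willow: 9+22+23+20+17+29+30 = 150
Willow→Grove→Sutton→Hadley→Oak→Spruce→North→Willow: 9+22+23+20+12+29+6 = 121
Willow→Grove→Sutton→North→Hadley→Spruce→Oak→Willow: 9+22+21+4+27+12+23 = 118
Willow→Grove→Sutton→North→Hadley→Oak→Spruce→Willow: 9+22+21+4+20+12+30 = 118
… (352 more)
Willow→Hadley→Grove→Spruce→Sutton→Oak→North→Willow: 8+6+21+8+4+17+6 = 70  ← best
The minimum is 70.
One optimal route: Willow → Hadley → Grove → Spruce → Sutton → Oak → North → Willow (or its reverse).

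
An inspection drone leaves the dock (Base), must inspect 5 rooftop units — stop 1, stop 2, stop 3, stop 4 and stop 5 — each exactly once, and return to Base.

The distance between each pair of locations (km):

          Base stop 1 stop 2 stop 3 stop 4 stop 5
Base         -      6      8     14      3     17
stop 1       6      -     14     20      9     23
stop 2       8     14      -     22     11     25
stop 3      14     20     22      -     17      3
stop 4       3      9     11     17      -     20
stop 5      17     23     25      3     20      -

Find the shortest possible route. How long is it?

68 km — the shortest possible round trip.

There are 60 distinct closed tours to check (reversals are equivalent).
Base → stop 1 → stop 2 → stop 3 → stop 4 → stop 5 → Base: 6+14+22+17+20+17 = 96
Base → stop 1 → stop 2 → stop 3 → stop 5 → stop 4 → Base: 6+14+22+3+20+3 = 68
Base → stop 1 → stop 2 → stop 4 → stop 3 → stop 5 → Base: 6+14+11+17+3+17 = 68
Base → stop 1 → stop 2 → stop 4 → stop 5 → stop 3 → Base: 6+14+11+20+3+14 = 68
Base → stop 1 → stop 2 → stop 5 → stop 3 → stop 4 → Base: 6+14+25+3+17+3 = 68
Base → stop 1 → stop 2 → stop 5 → stop 4 → stop 3 → Base: 6+14+25+20+17+14 = 96
Base → stop 1 → stop 3 → stop 2 → stop 4 → stop 5 → Base: 6+20+22+11+20+17 = 96
Base → stop 1 → stop 3 → stop 2 → stop 5 → stop 4 → Base: 6+20+22+25+20+3 = 96
Base → stop 1 → stop 3 → stop 4 → stop 2 → stop 5 → Base: 6+20+17+11+25+17 = 96
Base → stop 1 → stop 3 → stop 4 → stop 5 → stop 2 → Base: 6+20+17+20+25+8 = 96
Base → stop 1 → stop 3 → stop 5 → stop 2 → stop 4 → Base: 6+20+3+25+11+3 = 68
Base → stop 1 → stop 3 → stop 5 → stop 4 → stop 2 → Base: 6+20+3+20+11+8 = 68
Base → stop 1 → stop 4 → stop 2 → stop 3 → stop 5 → Base: 6+9+11+22+3+17 = 68
Base → stop 1 → stop 4 → stop 2 → stop 5 → stop 3 → Base: 6+9+11+25+3+14 = 68
… (46 more)
The minimum is 68.
One optimal route: Base → stop 1 → stop 2 → stop 3 → stop 5 → stop 4 → Base (or its reverse).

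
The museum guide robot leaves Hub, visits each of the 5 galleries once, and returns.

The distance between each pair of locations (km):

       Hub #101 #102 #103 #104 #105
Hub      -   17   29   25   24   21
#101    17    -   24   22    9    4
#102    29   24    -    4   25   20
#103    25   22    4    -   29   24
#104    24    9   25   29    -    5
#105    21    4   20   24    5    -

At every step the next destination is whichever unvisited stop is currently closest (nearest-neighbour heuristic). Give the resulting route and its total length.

At Hub the remaining stops are #101 17, #105 21, #104 24, #103 25, #102 29; go to #101.
At #101 the remaining stops are #105 4, #104 9, #103 22, #102 24; go to #105.
At #105 the remaining stops are #104 5, #102 20, #103 24; go to #104.
At #104 the remaining stops are #102 25, #103 29; go to #102.
At #102 the remaining stops are #103 4; go to #103.
Return #103→Hub: 25.
Total = 17 + 4 + 5 + 25 + 4 + 25 = 80.

Nearest-neighbour total = 80 km; route Hub → #101 → #105 → #104 → #102 → #103 → Hub.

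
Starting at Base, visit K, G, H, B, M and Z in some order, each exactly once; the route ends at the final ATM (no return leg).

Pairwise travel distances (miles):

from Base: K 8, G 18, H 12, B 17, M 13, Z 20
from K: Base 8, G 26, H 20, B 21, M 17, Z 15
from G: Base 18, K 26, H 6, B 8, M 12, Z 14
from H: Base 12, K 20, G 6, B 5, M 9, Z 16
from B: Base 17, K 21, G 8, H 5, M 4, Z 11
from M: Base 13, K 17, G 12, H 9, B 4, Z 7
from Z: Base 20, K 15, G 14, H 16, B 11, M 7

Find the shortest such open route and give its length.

Minimum one-way distance = 45 miles.

There are 6! = 720 possible orderings.
Base - K - G - H - B - M - Z: 8+26+6+5+4+7 = 56
Base - K - G - H - B - Z - M: 8+26+6+5+11+7 = 63
Base - K - G - H - M - B - Z: 8+26+6+9+4+11 = 64
Base - K - G - H - M - Z - B: 8+26+6+9+7+11 = 67
Base - K - G - H - Z - B - M: 8+26+6+16+11+4 = 71
Base - K - G - H - Z - M - B: 8+26+6+16+7+4 = 67
Base - K - G - B - H - M - Z: 8+26+8+5+9+7 = 63
Base - K - G - B - H - Z - M: 8+26+8+5+16+7 = 70
… (712 more)
Base - K - Z - M - B - H - G: 8+15+7+4+5+6 = 45  ← best
The minimum is 45.
One shortest path: Base → K → Z → M → B → H → G.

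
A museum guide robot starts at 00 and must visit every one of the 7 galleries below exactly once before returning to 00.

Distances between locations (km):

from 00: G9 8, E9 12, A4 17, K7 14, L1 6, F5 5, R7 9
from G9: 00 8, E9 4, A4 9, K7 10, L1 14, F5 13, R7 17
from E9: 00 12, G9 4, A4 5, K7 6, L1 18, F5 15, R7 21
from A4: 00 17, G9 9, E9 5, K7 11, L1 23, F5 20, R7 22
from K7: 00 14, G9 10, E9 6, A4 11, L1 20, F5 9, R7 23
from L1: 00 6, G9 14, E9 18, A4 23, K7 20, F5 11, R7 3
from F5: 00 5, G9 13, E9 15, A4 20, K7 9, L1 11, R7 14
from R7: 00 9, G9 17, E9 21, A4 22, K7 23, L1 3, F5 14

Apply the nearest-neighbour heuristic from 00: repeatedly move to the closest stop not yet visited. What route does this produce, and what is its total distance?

From 00: distances to unvisited — F5=5, L1=6, G9=8, R7=9, E9=12, K7=14, A4=17. Nearest is F5 (5).
From F5: distances to unvisited — K7=9, L1=11, G9=13, R7=14, E9=15, A4=20. Nearest is K7 (9).
From K7: distances to unvisited — E9=6, G9=10, A4=11, L1=20, R7=23. Nearest is E9 (6).
From E9: distances to unvisited — G9=4, A4=5, L1=18, R7=21. Nearest is G9 (4).
From G9: distances to unvisited — A4=9, L1=14, R7=17. Nearest is A4 (9).
From A4: distances to unvisited — R7=22, L1=23. Nearest is R7 (22).
From R7: distances to unvisited — L1=3. Nearest is L1 (3).
Return L1→00: 6.
Total = 5 + 9 + 6 + 4 + 9 + 22 + 3 + 6 = 64.

Nearest-neighbour total = 64 km; route 00 → F5 → K7 → E9 → G9 → A4 → R7 → L1 → 00.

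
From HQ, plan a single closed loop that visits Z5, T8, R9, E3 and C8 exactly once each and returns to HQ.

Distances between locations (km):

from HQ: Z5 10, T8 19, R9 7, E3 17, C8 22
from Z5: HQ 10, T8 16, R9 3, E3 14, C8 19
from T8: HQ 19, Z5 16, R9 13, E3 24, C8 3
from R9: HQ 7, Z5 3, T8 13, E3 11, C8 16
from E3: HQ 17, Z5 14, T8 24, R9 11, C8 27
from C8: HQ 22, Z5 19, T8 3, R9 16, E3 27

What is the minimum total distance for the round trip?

Minimum total distance: 72 km.

With 5 stops there are 5!/2 = 60 distinct round trips (a route and its reverse cost the same).
HQ-Z5-T8-R9-E3-C8-HQ: 10+16+13+11+27+22 = 99
HQ-Z5-T8-R9-C8-E3-HQ: 10+16+13+16+27+17 = 99
HQ-Z5-T8-E3-R9-C8-HQ: 10+16+24+11+16+22 = 99
HQ-Z5-T8-E3-C8-R9-HQ: 10+16+24+27+16+7 = 100
HQ-Z5-T8-C8-R9-E3-HQ: 10+16+3+16+11+17 = 73
HQ-Z5-T8-C8-E3-R9-HQ: 10+16+3+27+11+7 = 74
HQ-Z5-R9-T8-E3-C8-HQ: 10+3+13+24+27+22 = 99
HQ-Z5-R9-T8-C8-E3-HQ: 10+3+13+3+27+17 = 73
HQ-Z5-R9-E3-T8-C8-HQ: 10+3+11+24+3+22 = 73
HQ-Z5-R9-E3-C8-T8-HQ: 10+3+11+27+3+19 = 73
HQ-Z5-R9-C8-T8-E3-HQ: 10+3+16+3+24+17 = 73
HQ-Z5-R9-C8-E3-T8-HQ: 10+3+16+27+24+19 = 99
HQ-Z5-E3-T8-R9-C8-HQ: 10+14+24+13+16+22 = 99
HQ-Z5-E3-T8-C8-R9-HQ: 10+14+24+3+16+7 = 74
… (46 more)
HQ-T8-C8-Z5-R9-E3-HQ: 19+3+19+3+11+17 = 72  ← best
The minimum is 72.
One optimal route: HQ → T8 → C8 → Z5 → R9 → E3 → HQ (or its reverse).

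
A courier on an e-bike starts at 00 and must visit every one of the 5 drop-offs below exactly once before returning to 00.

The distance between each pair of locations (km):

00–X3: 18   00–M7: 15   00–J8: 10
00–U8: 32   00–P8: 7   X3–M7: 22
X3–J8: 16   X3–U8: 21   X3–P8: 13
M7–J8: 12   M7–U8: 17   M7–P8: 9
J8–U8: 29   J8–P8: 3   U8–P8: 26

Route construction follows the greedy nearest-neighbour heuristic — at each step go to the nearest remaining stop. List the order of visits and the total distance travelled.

00 → [P8:7 / J8:10 / M7:15 / X3:18 / U8:32] → P8 (7)
P8 → [J8:3 / M7:9 / X3:13 / U8:26] → J8 (3)
J8 → [M7:12 / X3:16 / U8:29] → M7 (12)
M7 → [U8:17 / X3:22] → U8 (17)
U8 → [X3:21] → X3 (21)
Return X3→00: 18.
Total = 7 + 3 + 12 + 17 + 21 + 18 = 78.

78 km along 00 → P8 → J8 → M7 → U8 → X3 → 00.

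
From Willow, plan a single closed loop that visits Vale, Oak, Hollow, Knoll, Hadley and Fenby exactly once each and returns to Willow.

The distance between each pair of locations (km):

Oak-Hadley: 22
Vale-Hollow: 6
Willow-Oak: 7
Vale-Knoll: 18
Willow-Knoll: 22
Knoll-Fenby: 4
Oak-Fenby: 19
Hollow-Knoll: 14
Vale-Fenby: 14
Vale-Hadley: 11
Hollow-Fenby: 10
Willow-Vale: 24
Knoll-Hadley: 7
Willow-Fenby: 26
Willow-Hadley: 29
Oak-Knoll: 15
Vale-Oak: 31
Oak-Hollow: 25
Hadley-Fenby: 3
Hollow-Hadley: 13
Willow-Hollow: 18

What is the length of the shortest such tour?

With 6 stops there are 6!/2 = 360 distinct round trips (a route and its reverse cost the same).
Willow - Vale - Oak - Hollow - Knoll - Hadley - Fenby - Willow: 24+31+25+14+7+3+26 = 130
Willow - Vale - Oak - Hollow - Knoll - Fenby - Hadley - Willow: 24+31+25+14+4+3+29 = 130
Willow - Vale - Oak - Hollow - Hadley - Knoll - Fenby - Willow: 24+31+25+13+7+4+26 = 130
Willow - Vale - Oak - Hollow - Hadley - Fenby - Knoll - Willow: 24+31+25+13+3+4+22 = 122
Willow - Vale - Oak - Hollow - Fenby - Knoll - Hadley - Willow: 24+31+25+10+4+7+29 = 130
Willow - Vale - Oak - Hollow - Fenby - Hadley - Knoll - Willow: 24+31+25+10+3+7+22 = 122
Willow - Vale - Oak - Knoll - Hollow - Hadley - Fenby - Willow: 24+31+15+14+13+3+26 = 126
Willow - Vale - Oak - Knoll - Hollow - Fenby - Hadley - Willow: 24+31+15+14+10+3+29 = 126
… (352 more)
Willow - Oak - Knoll - Fenby - Hadley - Vale - Hollow - Willow: 7+15+4+3+11+6+18 = 64  ← best
The minimum is 64.
One optimal route: Willow → Oak → Knoll → Fenby → Hadley → Vale → Hollow → Willow (or its reverse).

Minimum total distance: 64 km.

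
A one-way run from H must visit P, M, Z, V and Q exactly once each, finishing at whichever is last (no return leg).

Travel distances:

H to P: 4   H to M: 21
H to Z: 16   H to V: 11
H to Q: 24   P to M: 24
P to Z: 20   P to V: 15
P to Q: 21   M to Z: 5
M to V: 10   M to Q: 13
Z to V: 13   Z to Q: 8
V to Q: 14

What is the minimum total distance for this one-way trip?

There are 5! = 120 possible orderings.
H - P - M - Z - V - Q: 4+24+5+13+14 = 60
H - P - M - Z - Q - V: 4+24+5+8+14 = 55
H - P - M - V - Z - Q: 4+24+10+13+8 = 59
H - P - M - V - Q - Z: 4+24+10+14+8 = 60
H - P - M - Q - Z - V: 4+24+13+8+13 = 62
H - P - M - Q - V - Z: 4+24+13+14+13 = 68
H - P - Z - M - V - Q: 4+20+5+10+14 = 53
H - P - Z - M - Q - V: 4+20+5+13+14 = 56
H - P - Z - V - M - Q: 4+20+13+10+13 = 60
H - P - Z - V - Q - M: 4+20+13+14+13 = 64
H - P - Z - Q - M - V: 4+20+8+13+10 = 55
H - P - Z - Q - V - M: 4+20+8+14+10 = 56
H - P - V - M - Z - Q: 4+15+10+5+8 = 42
H - P - V - M - Q - Z: 4+15+10+13+8 = 50
… (106 more)
The minimum is 42.
One shortest path: H → P → V → M → Z → Q.

Shortest open route: 42.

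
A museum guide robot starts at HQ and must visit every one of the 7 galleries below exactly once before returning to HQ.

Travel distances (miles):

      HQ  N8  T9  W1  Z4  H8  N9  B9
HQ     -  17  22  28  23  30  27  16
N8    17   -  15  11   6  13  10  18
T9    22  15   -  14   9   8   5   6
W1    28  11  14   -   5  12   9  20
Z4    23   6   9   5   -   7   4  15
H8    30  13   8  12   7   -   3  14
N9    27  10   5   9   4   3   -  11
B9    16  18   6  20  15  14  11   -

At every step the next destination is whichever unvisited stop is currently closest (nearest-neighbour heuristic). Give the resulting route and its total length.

Total distance 70 miles via the nearest-neighbour route HQ → B9 → T9 → N9 → H8 → Z4 → W1 → N8 → HQ.

At HQ the remaining stops are B9 16, N8 17, T9 22, Z4 23, N9 27, W1 28, H8 30; go to B9.
At B9 the remaining stops are T9 6, N9 11, H8 14, Z4 15, N8 18, W1 20; go to T9.
At T9 the remaining stops are N9 5, H8 8, Z4 9, W1 14, N8 15; go to N9.
At N9 the remaining stops are H8 3, Z4 4, W1 9, N8 10; go to H8.
At H8 the remaining stops are Z4 7, W1 12, N8 13; go to Z4.
At Z4 the remaining stops are W1 5, N8 6; go to W1.
At W1 the remaining stops are N8 11; go to N8.
Return N8→HQ: 17.
Total = 16 + 6 + 5 + 3 + 7 + 5 + 11 + 17 = 70.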